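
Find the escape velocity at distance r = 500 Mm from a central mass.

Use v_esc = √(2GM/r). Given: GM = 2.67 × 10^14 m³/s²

Convert to SI: r = 500 Mm = 5e+08 m.
Escape velocity comes from setting total energy to zero: ½v² − GM/r = 0 ⇒ v_esc = √(2GM / r).
v_esc = √(2 · 2.67e+14 / 5e+08) m/s ≈ 1033 m/s = 1.033 km/s.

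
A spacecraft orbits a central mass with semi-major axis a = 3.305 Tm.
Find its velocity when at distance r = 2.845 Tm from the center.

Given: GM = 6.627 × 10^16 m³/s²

Convert to SI: a = 3.305 Tm = 3.305e+12 m; r = 2.845 Tm = 2.845e+12 m.
Vis-viva: v = √(GM · (2/r − 1/a)).
2/r − 1/a = 2/2.845e+12 − 1/3.305e+12 = 4.00416e-13 m⁻¹.
v = √(6.627e+16 · 4.00416e-13) m/s ≈ 162.9 m/s = 162.9 m/s.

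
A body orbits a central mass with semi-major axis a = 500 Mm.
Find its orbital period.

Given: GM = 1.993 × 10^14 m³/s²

Convert to SI: a = 500 Mm = 5e+08 m.
Kepler's third law: T = 2π √(a³ / GM).
Substituting a = 5e+08 m and GM = 1.993e+14 m³/s²:
T = 2π √((5e+08)³ / 1.993e+14) s
T ≈ 4.976e+06 s = 57.59 days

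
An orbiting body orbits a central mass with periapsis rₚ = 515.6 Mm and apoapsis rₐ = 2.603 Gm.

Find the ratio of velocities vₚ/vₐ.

Convert to SI: rₚ = 515.6 Mm = 5.156e+08 m; rₐ = 2.603 Gm = 2.603e+09 m.
Conservation of angular momentum gives rₚvₚ = rₐvₐ, so vₚ/vₐ = rₐ/rₚ.
vₚ/vₐ = 2.603e+09 / 5.156e+08 ≈ 5.048.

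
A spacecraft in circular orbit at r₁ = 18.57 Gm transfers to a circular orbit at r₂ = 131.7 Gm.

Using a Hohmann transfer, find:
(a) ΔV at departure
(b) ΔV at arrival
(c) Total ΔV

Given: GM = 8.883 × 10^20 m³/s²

Convert to SI: r₁ = 18.57 Gm = 1.857e+10 m; r₂ = 131.7 Gm = 1.317e+11 m.
Transfer semi-major axis: a_t = (r₁ + r₂)/2 = (1.857e+10 + 1.317e+11)/2 = 7.5135e+10 m.
Circular speeds: v₁ = √(GM/r₁) = 218713 m/s, v₂ = √(GM/r₂) = 82127.2 m/s.
Transfer speeds (vis-viva v² = GM(2/r − 1/a_t)): v₁ᵗ = 289565 m/s, v₂ᵗ = 40829.3 m/s.
(a) ΔV₁ = |v₁ᵗ − v₁| ≈ 7.085e+04 m/s = 70.85 km/s.
(b) ΔV₂ = |v₂ − v₂ᵗ| ≈ 4.13e+04 m/s = 41.3 km/s.
(c) ΔV_total = ΔV₁ + ΔV₂ ≈ 1.121e+05 m/s = 112.1 km/s.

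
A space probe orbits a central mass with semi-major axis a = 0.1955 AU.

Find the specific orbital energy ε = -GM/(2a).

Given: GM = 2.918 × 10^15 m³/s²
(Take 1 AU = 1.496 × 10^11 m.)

Convert to SI: a = 0.1955 AU = 2.92468e+10 m.
ε = −GM / (2a).
ε = −2.918e+15 / (2 · 2.92468e+10) J/kg ≈ -4.989e+04 J/kg = -49.89 kJ/kg.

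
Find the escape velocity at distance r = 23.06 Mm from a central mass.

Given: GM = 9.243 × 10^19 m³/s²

Convert to SI: r = 23.06 Mm = 2.306e+07 m.
Escape velocity comes from setting total energy to zero: ½v² − GM/r = 0 ⇒ v_esc = √(2GM / r).
v_esc = √(2 · 9.243e+19 / 2.306e+07) m/s ≈ 2.831e+06 m/s = 2831 km/s.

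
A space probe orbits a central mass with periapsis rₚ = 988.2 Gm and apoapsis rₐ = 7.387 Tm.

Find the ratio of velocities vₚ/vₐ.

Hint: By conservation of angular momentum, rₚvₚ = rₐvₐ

Convert to SI: rₚ = 988.2 Gm = 9.882e+11 m; rₐ = 7.387 Tm = 7.387e+12 m.
Conservation of angular momentum gives rₚvₚ = rₐvₐ, so vₚ/vₐ = rₐ/rₚ.
vₚ/vₐ = 7.387e+12 / 9.882e+11 ≈ 7.475.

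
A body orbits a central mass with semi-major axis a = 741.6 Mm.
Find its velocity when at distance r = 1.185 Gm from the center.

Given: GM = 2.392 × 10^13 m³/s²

Convert to SI: a = 741.6 Mm = 7.416e+08 m; r = 1.185 Gm = 1.185e+09 m.
Vis-viva: v = √(GM · (2/r − 1/a)).
2/r − 1/a = 2/1.185e+09 − 1/7.416e+08 = 3.39328e-10 m⁻¹.
v = √(2.392e+13 · 3.39328e-10) m/s ≈ 90.09 m/s = 90.09 m/s.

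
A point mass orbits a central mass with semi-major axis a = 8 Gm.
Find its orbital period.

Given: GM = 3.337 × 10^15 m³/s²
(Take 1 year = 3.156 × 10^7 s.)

Convert to SI: a = 8 Gm = 8e+09 m.
Kepler's third law: T = 2π √(a³ / GM).
Substituting a = 8e+09 m and GM = 3.337e+15 m³/s²:
T = 2π √((8e+09)³ / 3.337e+15) s
T ≈ 7.783e+07 s = 2.466 years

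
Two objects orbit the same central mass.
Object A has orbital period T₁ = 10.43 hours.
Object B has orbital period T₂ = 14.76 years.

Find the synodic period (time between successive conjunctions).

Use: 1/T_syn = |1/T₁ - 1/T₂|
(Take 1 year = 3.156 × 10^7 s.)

Convert to SI: T₁ = 10.43 hours = 37548 s; T₂ = 14.76 years = 4.65826e+08 s.
T_syn = |T₁ · T₂ / (T₁ − T₂)|.
T_syn = |37548 · 4.65826e+08 / (37548 − 4.65826e+08)| s ≈ 3.755e+04 s = 10.43 hours.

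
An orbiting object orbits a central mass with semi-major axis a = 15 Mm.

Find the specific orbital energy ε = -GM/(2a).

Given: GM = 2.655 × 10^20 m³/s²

Convert to SI: a = 15 Mm = 1.5e+07 m.
ε = −GM / (2a).
ε = −2.655e+20 / (2 · 1.5e+07) J/kg ≈ -8.85e+12 J/kg = -8850 GJ/kg.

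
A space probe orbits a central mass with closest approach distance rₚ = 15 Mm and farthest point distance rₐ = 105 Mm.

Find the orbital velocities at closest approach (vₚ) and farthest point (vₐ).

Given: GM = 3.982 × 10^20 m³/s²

Convert to SI: rₚ = 15 Mm = 1.5e+07 m; rₐ = 105 Mm = 1.05e+08 m.
Use the vis-viva equation v² = GM(2/r − 1/a) with a = (rₚ + rₐ)/2 = (1.5e+07 + 1.05e+08)/2 = 6e+07 m.
vₚ = √(GM · (2/rₚ − 1/a)) = √(3.982e+20 · (2/1.5e+07 − 1/6e+07)) m/s ≈ 6.816e+06 m/s = 6816 km/s.
vₐ = √(GM · (2/rₐ − 1/a)) = √(3.982e+20 · (2/1.05e+08 − 1/6e+07)) m/s ≈ 9.737e+05 m/s = 973.7 km/s.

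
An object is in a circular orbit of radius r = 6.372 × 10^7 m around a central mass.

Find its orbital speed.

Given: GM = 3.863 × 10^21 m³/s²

For a circular orbit, gravity supplies the centripetal force, so v = √(GM / r).
v = √(3.863e+21 / 6.372e+07) m/s ≈ 7.786e+06 m/s = 7786 km/s.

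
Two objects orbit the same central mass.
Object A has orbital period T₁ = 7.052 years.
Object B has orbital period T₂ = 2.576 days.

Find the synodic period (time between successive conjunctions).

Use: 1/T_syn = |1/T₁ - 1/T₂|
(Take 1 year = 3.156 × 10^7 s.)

Convert to SI: T₁ = 7.052 years = 2.22561e+08 s; T₂ = 2.576 days = 222566 s.
T_syn = |T₁ · T₂ / (T₁ − T₂)|.
T_syn = |2.22561e+08 · 222566 / (2.22561e+08 − 222566)| s ≈ 2.228e+05 s = 2.579 days.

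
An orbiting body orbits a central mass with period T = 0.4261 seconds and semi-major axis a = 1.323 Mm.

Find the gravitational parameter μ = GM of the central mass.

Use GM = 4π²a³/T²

Convert to SI: a = 1.323 Mm = 1.323e+06 m.
GM = 4π² · a³ / T².
GM = 4π² · (1.323e+06)³ / (0.4261)² m³/s² ≈ 5.035e+20 m³/s² = 5.035 × 10^20 m³/s².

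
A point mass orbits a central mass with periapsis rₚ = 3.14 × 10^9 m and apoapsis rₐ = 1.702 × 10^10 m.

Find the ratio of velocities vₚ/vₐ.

Conservation of angular momentum gives rₚvₚ = rₐvₐ, so vₚ/vₐ = rₐ/rₚ.
vₚ/vₐ = 1.702e+10 / 3.14e+09 ≈ 5.42.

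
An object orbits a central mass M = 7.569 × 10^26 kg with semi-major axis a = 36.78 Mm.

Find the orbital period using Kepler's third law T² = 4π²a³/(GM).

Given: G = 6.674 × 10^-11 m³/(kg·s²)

Convert to SI: a = 36.78 Mm = 3.678e+07 m.
GM = G · M = 6.674e-11 · 7.569e+26 = 5.05155e+16 m³/s².
Kepler's third law: T = 2π √(a³ / GM).
Substituting a = 3.678e+07 m and GM = 5.05155e+16 m³/s²:
T = 2π √((3.678e+07)³ / 5.05155e+16) s
T ≈ 6236 s = 1.732 hours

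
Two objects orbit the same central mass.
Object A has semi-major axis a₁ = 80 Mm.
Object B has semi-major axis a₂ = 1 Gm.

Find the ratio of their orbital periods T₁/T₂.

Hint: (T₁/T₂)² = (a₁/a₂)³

Convert to SI: a₁ = 80 Mm = 8e+07 m; a₂ = 1 Gm = 1e+09 m.
From Kepler's third law, (T₁/T₂)² = (a₁/a₂)³, so T₁/T₂ = (a₁/a₂)^(3/2).
a₁/a₂ = 8e+07 / 1e+09 = 0.08.
T₁/T₂ = (0.08)^(3/2) ≈ 0.02263.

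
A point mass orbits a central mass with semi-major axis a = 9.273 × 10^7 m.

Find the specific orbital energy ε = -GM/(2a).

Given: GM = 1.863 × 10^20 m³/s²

ε = −GM / (2a).
ε = −1.863e+20 / (2 · 9.273e+07) J/kg ≈ -1.005e+12 J/kg = -1005 GJ/kg.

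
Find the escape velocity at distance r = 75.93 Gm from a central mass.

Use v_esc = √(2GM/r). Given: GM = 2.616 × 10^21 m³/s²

Convert to SI: r = 75.93 Gm = 7.593e+10 m.
Escape velocity comes from setting total energy to zero: ½v² − GM/r = 0 ⇒ v_esc = √(2GM / r).
v_esc = √(2 · 2.616e+21 / 7.593e+10) m/s ≈ 2.625e+05 m/s = 262.5 km/s.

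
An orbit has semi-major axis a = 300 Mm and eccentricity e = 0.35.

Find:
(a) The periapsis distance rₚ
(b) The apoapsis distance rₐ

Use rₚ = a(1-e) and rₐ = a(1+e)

Convert to SI: a = 300 Mm = 3e+08 m.
(a) rₚ = a(1 − e) = 3e+08 · (1 − 0.35) = 3e+08 · 0.65 ≈ 1.95e+08 m = 195 Mm.
(b) rₐ = a(1 + e) = 3e+08 · (1 + 0.35) = 3e+08 · 1.35 ≈ 4.05e+08 m = 405 Mm.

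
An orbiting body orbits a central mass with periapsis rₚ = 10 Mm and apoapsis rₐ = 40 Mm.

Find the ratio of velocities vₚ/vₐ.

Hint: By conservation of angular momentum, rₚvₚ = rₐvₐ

Convert to SI: rₚ = 10 Mm = 1e+07 m; rₐ = 40 Mm = 4e+07 m.
Conservation of angular momentum gives rₚvₚ = rₐvₐ, so vₚ/vₐ = rₐ/rₚ.
vₚ/vₐ = 4e+07 / 1e+07 ≈ 4.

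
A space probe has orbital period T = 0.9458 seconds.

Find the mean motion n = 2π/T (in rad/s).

n = 2π / T.
n = 2π / 0.9458 s ≈ 6.643 rad/s.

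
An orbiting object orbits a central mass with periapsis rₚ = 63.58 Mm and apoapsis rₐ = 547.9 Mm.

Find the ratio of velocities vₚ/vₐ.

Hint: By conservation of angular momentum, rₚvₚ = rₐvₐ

Convert to SI: rₚ = 63.58 Mm = 6.358e+07 m; rₐ = 547.9 Mm = 5.479e+08 m.
Conservation of angular momentum gives rₚvₚ = rₐvₐ, so vₚ/vₐ = rₐ/rₚ.
vₚ/vₐ = 5.479e+08 / 6.358e+07 ≈ 8.617.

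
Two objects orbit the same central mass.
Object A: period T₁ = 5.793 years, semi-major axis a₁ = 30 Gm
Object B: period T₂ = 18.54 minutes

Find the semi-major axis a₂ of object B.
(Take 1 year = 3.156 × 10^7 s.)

Convert to SI: T₁ = 5.793 years = 1.82827e+08 s; a₁ = 30 Gm = 3e+10 m; T₂ = 18.54 minutes = 1112.4 s.
Kepler's third law: (T₁/T₂)² = (a₁/a₂)³ ⇒ a₂ = a₁ · (T₂/T₁)^(2/3).
T₂/T₁ = 1112.4 / 1.82827e+08 = 6.08444e-06.
a₂ = 3e+10 · (6.08444e-06)^(2/3) m ≈ 9.999e+06 m = 9.999 Mm.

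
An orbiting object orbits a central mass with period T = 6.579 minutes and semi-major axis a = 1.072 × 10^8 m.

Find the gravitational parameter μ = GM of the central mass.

Convert to SI: T = 6.579 minutes = 394.74 s.
GM = 4π² · a³ / T².
GM = 4π² · (1.072e+08)³ / (394.74)² m³/s² ≈ 3.121e+20 m³/s² = 3.121 × 10^20 m³/s².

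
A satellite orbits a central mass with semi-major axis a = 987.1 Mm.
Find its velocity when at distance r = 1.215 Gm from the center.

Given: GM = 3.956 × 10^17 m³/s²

Convert to SI: a = 987.1 Mm = 9.871e+08 m; r = 1.215 Gm = 1.215e+09 m.
Vis-viva: v = √(GM · (2/r − 1/a)).
2/r − 1/a = 2/1.215e+09 − 1/9.871e+08 = 6.33022e-10 m⁻¹.
v = √(3.956e+17 · 6.33022e-10) m/s ≈ 1.582e+04 m/s = 15.82 km/s.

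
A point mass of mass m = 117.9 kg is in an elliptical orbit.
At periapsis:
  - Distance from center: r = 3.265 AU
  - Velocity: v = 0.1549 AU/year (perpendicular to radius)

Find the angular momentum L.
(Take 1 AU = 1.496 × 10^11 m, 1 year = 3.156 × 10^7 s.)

Convert to SI: r = 3.265 AU = 4.88444e+11 m; v = 0.1549 AU/year = 734.253 m/s.
Since v is perpendicular to r, L = m · v · r.
L = 117.9 · 734.253 · 4.88444e+11 kg·m²/s ≈ 4.228e+16 kg·m²/s.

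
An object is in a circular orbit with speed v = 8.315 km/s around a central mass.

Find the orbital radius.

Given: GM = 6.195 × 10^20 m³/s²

Convert to SI: v = 8.315 km/s = 8315 m/s.
For a circular orbit, v² = GM / r, so r = GM / v².
r = 6.195e+20 / (8315)² m ≈ 8.96e+12 m = 8.96 Tm.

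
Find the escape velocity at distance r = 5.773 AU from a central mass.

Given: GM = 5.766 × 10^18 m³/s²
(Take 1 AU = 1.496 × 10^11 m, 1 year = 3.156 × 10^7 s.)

Convert to SI: r = 5.773 AU = 8.63641e+11 m.
Escape velocity comes from setting total energy to zero: ½v² − GM/r = 0 ⇒ v_esc = √(2GM / r).
v_esc = √(2 · 5.766e+18 / 8.63641e+11) m/s ≈ 3654 m/s = 0.7709 AU/year.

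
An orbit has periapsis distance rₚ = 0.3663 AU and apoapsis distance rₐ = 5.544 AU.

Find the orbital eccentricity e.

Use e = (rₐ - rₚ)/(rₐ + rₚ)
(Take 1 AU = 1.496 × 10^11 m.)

Convert to SI: rₚ = 0.3663 AU = 5.47985e+10 m; rₐ = 5.544 AU = 8.29382e+11 m.
e = (rₐ − rₚ) / (rₐ + rₚ).
e = (8.29382e+11 − 5.47985e+10) / (8.29382e+11 + 5.47985e+10) = 7.74584e+11 / 8.84181e+11 ≈ 0.876.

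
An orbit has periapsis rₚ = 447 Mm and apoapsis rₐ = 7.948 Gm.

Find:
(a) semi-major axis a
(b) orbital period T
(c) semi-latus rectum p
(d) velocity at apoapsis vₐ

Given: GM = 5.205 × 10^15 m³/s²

Convert to SI: rₚ = 447 Mm = 4.47e+08 m; rₐ = 7.948 Gm = 7.948e+09 m.
(a) a = (rₚ + rₐ)/2 = (4.47e+08 + 7.948e+09)/2 ≈ 4.198e+09 m
(b) With a = (rₚ + rₐ)/2 = 4.1975e+09 m, T = 2π √(a³/GM) = 2π √((4.1975e+09)³/5.205e+15) s ≈ 2.368e+07 s
(c) From a = (rₚ + rₐ)/2 = 4.1975e+09 m and e = (rₐ − rₚ)/(rₐ + rₚ) = 0.893508, p = a(1 − e²) = 4.1975e+09 · (1 − (0.893508)²) ≈ 8.464e+08 m
(d) With a = (rₚ + rₐ)/2 = 4.1975e+09 m, vₐ = √(GM (2/rₐ − 1/a)) = √(5.205e+15 · (2/7.948e+09 − 1/4.1975e+09)) m/s ≈ 264.1 m/s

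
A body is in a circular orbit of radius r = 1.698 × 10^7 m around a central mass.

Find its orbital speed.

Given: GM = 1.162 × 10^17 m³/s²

For a circular orbit, gravity supplies the centripetal force, so v = √(GM / r).
v = √(1.162e+17 / 1.698e+07) m/s ≈ 8.272e+04 m/s = 82.72 km/s.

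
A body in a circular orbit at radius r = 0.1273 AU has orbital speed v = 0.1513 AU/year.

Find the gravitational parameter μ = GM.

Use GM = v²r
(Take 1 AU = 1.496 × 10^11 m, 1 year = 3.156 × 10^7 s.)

Convert to SI: r = 0.1273 AU = 1.90441e+10 m; v = 0.1513 AU/year = 717.189 m/s.
For a circular orbit v² = GM/r, so GM = v² · r.
GM = (717.189)² · 1.90441e+10 m³/s² ≈ 9.796e+15 m³/s² = 9.796 × 10^15 m³/s².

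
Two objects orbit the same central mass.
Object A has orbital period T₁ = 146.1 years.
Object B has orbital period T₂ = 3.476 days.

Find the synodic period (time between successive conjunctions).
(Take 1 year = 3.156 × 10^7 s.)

Convert to SI: T₁ = 146.1 years = 4.61092e+09 s; T₂ = 3.476 days = 300326 s.
T_syn = |T₁ · T₂ / (T₁ − T₂)|.
T_syn = |4.61092e+09 · 300326 / (4.61092e+09 − 300326)| s ≈ 3.003e+05 s = 3.476 days.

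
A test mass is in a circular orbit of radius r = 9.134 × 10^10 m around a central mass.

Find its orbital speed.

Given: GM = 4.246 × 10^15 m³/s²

For a circular orbit, gravity supplies the centripetal force, so v = √(GM / r).
v = √(4.246e+15 / 9.134e+10) m/s ≈ 215.6 m/s = 215.6 m/s.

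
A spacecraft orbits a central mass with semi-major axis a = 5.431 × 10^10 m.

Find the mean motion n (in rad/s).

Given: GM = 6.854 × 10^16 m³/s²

n = √(GM / a³).
n = √(6.854e+16 / (5.431e+10)³) rad/s ≈ 2.068e-08 rad/s.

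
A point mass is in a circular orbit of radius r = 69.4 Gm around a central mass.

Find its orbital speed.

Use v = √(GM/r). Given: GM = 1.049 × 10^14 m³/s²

Convert to SI: r = 69.4 Gm = 6.94e+10 m.
For a circular orbit, gravity supplies the centripetal force, so v = √(GM / r).
v = √(1.049e+14 / 6.94e+10) m/s ≈ 38.88 m/s = 38.88 m/s.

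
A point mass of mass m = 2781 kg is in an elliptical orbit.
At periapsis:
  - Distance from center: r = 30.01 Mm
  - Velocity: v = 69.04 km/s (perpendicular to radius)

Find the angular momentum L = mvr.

Convert to SI: r = 30.01 Mm = 3.001e+07 m; v = 69.04 km/s = 69040 m/s.
Since v is perpendicular to r, L = m · v · r.
L = 2781 · 69040 · 3.001e+07 kg·m²/s ≈ 5.762e+15 kg·m²/s.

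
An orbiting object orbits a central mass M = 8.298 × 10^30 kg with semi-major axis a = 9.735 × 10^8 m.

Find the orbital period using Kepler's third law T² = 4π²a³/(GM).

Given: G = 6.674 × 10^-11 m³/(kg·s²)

GM = G · M = 6.674e-11 · 8.298e+30 = 5.53809e+20 m³/s².
Kepler's third law: T = 2π √(a³ / GM).
Substituting a = 9.735e+08 m and GM = 5.53809e+20 m³/s²:
T = 2π √((9.735e+08)³ / 5.53809e+20) s
T ≈ 8110 s = 2.253 hours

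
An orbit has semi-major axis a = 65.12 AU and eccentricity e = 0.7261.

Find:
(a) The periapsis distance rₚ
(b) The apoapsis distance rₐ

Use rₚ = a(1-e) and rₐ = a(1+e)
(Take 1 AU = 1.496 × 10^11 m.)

Convert to SI: a = 65.12 AU = 9.74195e+12 m.
(a) rₚ = a(1 − e) = 9.74195e+12 · (1 − 0.7261) = 9.74195e+12 · 0.2739 ≈ 2.668e+12 m = 17.84 AU.
(b) rₐ = a(1 + e) = 9.74195e+12 · (1 + 0.7261) = 9.74195e+12 · 1.7261 ≈ 1.682e+13 m = 112.4 AU.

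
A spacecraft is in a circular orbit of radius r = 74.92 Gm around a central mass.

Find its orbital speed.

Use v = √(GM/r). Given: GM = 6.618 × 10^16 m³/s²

Convert to SI: r = 74.92 Gm = 7.492e+10 m.
For a circular orbit, gravity supplies the centripetal force, so v = √(GM / r).
v = √(6.618e+16 / 7.492e+10) m/s ≈ 939.9 m/s = 939.9 m/s.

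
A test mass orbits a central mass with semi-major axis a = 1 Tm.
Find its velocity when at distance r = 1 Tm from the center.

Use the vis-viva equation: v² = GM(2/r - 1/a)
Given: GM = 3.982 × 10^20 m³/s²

Convert to SI: a = 1 Tm = 1e+12 m; r = 1 Tm = 1e+12 m.
Vis-viva: v = √(GM · (2/r − 1/a)).
2/r − 1/a = 2/1e+12 − 1/1e+12 = 1e-12 m⁻¹.
v = √(3.982e+20 · 1e-12) m/s ≈ 1.995e+04 m/s = 19.95 km/s.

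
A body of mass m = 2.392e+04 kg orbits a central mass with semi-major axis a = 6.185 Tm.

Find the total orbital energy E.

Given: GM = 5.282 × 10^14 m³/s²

Convert to SI: a = 6.185 Tm = 6.185e+12 m.
E = −GMm / (2a).
E = −5.282e+14 · 2.392e+04 / (2 · 6.185e+12) J ≈ -1.021e+06 J = -1.021 MJ.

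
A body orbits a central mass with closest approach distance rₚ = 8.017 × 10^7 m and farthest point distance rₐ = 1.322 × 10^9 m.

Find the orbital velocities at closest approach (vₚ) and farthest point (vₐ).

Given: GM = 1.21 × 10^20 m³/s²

Use the vis-viva equation v² = GM(2/r − 1/a) with a = (rₚ + rₐ)/2 = (8.017e+07 + 1.322e+09)/2 = 7.01085e+08 m.
vₚ = √(GM · (2/rₚ − 1/a)) = √(1.21e+20 · (2/8.017e+07 − 1/7.01085e+08)) m/s ≈ 1.687e+06 m/s = 1687 km/s.
vₐ = √(GM · (2/rₐ − 1/a)) = √(1.21e+20 · (2/1.322e+09 − 1/7.01085e+08)) m/s ≈ 1.023e+05 m/s = 102.3 km/s.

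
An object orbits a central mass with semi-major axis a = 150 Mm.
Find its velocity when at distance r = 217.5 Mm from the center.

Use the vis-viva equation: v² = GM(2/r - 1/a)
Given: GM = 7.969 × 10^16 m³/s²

Convert to SI: a = 150 Mm = 1.5e+08 m; r = 217.5 Mm = 2.175e+08 m.
Vis-viva: v = √(GM · (2/r − 1/a)).
2/r − 1/a = 2/2.175e+08 − 1/1.5e+08 = 2.52874e-09 m⁻¹.
v = √(7.969e+16 · 2.52874e-09) m/s ≈ 1.42e+04 m/s = 14.2 km/s.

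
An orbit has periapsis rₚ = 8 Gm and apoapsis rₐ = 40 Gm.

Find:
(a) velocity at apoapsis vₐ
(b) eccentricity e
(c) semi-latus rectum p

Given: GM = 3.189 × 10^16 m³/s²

Convert to SI: rₚ = 8 Gm = 8e+09 m; rₐ = 40 Gm = 4e+10 m.
(a) With a = (rₚ + rₐ)/2 = 2.4e+10 m, vₐ = √(GM (2/rₐ − 1/a)) = √(3.189e+16 · (2/4e+10 − 1/2.4e+10)) m/s ≈ 515.5 m/s
(b) e = (rₐ − rₚ)/(rₐ + rₚ) = (4e+10 − 8e+09)/(4e+10 + 8e+09) ≈ 0.6667
(c) From a = (rₚ + rₐ)/2 = 2.4e+10 m and e = (rₐ − rₚ)/(rₐ + rₚ) = 0.666667, p = a(1 − e²) = 2.4e+10 · (1 − (0.666667)²) ≈ 1.333e+10 m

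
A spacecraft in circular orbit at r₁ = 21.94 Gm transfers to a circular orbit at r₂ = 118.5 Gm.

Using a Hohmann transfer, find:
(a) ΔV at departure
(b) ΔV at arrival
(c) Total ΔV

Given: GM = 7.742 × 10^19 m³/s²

Convert to SI: r₁ = 21.94 Gm = 2.194e+10 m; r₂ = 118.5 Gm = 1.185e+11 m.
Transfer semi-major axis: a_t = (r₁ + r₂)/2 = (2.194e+10 + 1.185e+11)/2 = 7.022e+10 m.
Circular speeds: v₁ = √(GM/r₁) = 59403 m/s, v₂ = √(GM/r₂) = 25560.4 m/s.
Transfer speeds (vis-viva v² = GM(2/r − 1/a_t)): v₁ᵗ = 77168 m/s, v₂ᵗ = 14287.5 m/s.
(a) ΔV₁ = |v₁ᵗ − v₁| ≈ 1.776e+04 m/s = 17.76 km/s.
(b) ΔV₂ = |v₂ − v₂ᵗ| ≈ 1.127e+04 m/s = 11.27 km/s.
(c) ΔV_total = ΔV₁ + ΔV₂ ≈ 2.904e+04 m/s = 29.04 km/s.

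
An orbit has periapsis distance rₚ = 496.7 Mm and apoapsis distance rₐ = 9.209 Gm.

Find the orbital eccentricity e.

Convert to SI: rₚ = 496.7 Mm = 4.967e+08 m; rₐ = 9.209 Gm = 9.209e+09 m.
e = (rₐ − rₚ) / (rₐ + rₚ).
e = (9.209e+09 − 4.967e+08) / (9.209e+09 + 4.967e+08) = 8.7123e+09 / 9.7057e+09 ≈ 0.8976.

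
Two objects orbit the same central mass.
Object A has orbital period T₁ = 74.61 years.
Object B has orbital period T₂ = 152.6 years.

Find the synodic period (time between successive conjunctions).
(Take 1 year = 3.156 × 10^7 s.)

Convert to SI: T₁ = 74.61 years = 2.35469e+09 s; T₂ = 152.6 years = 4.81606e+09 s.
T_syn = |T₁ · T₂ / (T₁ − T₂)|.
T_syn = |2.35469e+09 · 4.81606e+09 / (2.35469e+09 − 4.81606e+09)| s ≈ 4.607e+09 s = 146 years.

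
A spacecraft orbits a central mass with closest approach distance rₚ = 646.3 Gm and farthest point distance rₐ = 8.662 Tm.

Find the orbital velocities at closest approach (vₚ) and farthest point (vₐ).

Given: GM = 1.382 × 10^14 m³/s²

Convert to SI: rₚ = 646.3 Gm = 6.463e+11 m; rₐ = 8.662 Tm = 8.662e+12 m.
Use the vis-viva equation v² = GM(2/r − 1/a) with a = (rₚ + rₐ)/2 = (6.463e+11 + 8.662e+12)/2 = 4.65415e+12 m.
vₚ = √(GM · (2/rₚ − 1/a)) = √(1.382e+14 · (2/6.463e+11 − 1/4.65415e+12)) m/s ≈ 19.95 m/s = 19.95 m/s.
vₐ = √(GM · (2/rₐ − 1/a)) = √(1.382e+14 · (2/8.662e+12 − 1/4.65415e+12)) m/s ≈ 1.488 m/s = 1.488 m/s.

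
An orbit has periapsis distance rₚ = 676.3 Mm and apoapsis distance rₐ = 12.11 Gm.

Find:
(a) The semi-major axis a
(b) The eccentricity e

Convert to SI: rₚ = 676.3 Mm = 6.763e+08 m; rₐ = 12.11 Gm = 1.211e+10 m.
(a) a = (rₚ + rₐ) / 2 = (6.763e+08 + 1.211e+10) / 2 ≈ 6.393e+09 m = 6.393 Gm.
(b) e = (rₐ − rₚ) / (rₐ + rₚ) = (1.211e+10 − 6.763e+08) / (1.211e+10 + 6.763e+08) ≈ 0.8942.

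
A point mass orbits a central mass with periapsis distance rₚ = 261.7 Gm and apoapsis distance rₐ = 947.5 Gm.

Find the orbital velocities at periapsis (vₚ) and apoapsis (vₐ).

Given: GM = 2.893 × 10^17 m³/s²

Convert to SI: rₚ = 261.7 Gm = 2.617e+11 m; rₐ = 947.5 Gm = 9.475e+11 m.
Use the vis-viva equation v² = GM(2/r − 1/a) with a = (rₚ + rₐ)/2 = (2.617e+11 + 9.475e+11)/2 = 6.046e+11 m.
vₚ = √(GM · (2/rₚ − 1/a)) = √(2.893e+17 · (2/2.617e+11 − 1/6.046e+11)) m/s ≈ 1316 m/s = 1.316 km/s.
vₐ = √(GM · (2/rₐ − 1/a)) = √(2.893e+17 · (2/9.475e+11 − 1/6.046e+11)) m/s ≈ 363.5 m/s = 363.5 m/s.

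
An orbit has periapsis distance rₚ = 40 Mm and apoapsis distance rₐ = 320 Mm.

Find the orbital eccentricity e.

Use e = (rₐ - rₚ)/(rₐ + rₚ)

Convert to SI: rₚ = 40 Mm = 4e+07 m; rₐ = 320 Mm = 3.2e+08 m.
e = (rₐ − rₚ) / (rₐ + rₚ).
e = (3.2e+08 − 4e+07) / (3.2e+08 + 4e+07) = 2.8e+08 / 3.6e+08 ≈ 0.7778.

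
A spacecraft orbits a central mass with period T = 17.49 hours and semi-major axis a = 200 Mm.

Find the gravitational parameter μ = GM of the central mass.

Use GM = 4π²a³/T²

Convert to SI: T = 17.49 hours = 62964 s; a = 200 Mm = 2e+08 m.
GM = 4π² · a³ / T².
GM = 4π² · (2e+08)³ / (62964)² m³/s² ≈ 7.966e+16 m³/s² = 7.966 × 10^16 m³/s².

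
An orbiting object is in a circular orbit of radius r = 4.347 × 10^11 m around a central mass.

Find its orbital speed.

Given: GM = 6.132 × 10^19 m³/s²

For a circular orbit, gravity supplies the centripetal force, so v = √(GM / r).
v = √(6.132e+19 / 4.347e+11) m/s ≈ 1.188e+04 m/s = 11.88 km/s.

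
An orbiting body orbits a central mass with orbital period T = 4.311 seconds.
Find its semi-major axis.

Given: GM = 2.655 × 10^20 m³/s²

Invert Kepler's third law: a = (GM · T² / (4π²))^(1/3).
Substituting T = 4.311 s and GM = 2.655e+20 m³/s²:
a = (2.655e+20 · (4.311)² / (4π²))^(1/3) m
a ≈ 5e+06 m = 5 Mm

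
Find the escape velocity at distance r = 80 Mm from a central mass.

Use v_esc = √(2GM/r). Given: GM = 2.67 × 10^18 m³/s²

Convert to SI: r = 80 Mm = 8e+07 m.
Escape velocity comes from setting total energy to zero: ½v² − GM/r = 0 ⇒ v_esc = √(2GM / r).
v_esc = √(2 · 2.67e+18 / 8e+07) m/s ≈ 2.584e+05 m/s = 258.4 km/s.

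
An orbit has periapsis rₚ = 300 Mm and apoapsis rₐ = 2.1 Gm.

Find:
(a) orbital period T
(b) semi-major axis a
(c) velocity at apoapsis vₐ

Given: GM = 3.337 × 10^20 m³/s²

Convert to SI: rₚ = 300 Mm = 3e+08 m; rₐ = 2.1 Gm = 2.1e+09 m.
(a) With a = (rₚ + rₐ)/2 = 1.2e+09 m, T = 2π √(a³/GM) = 2π √((1.2e+09)³/3.337e+20) s ≈ 1.43e+04 s
(b) a = (rₚ + rₐ)/2 = (3e+08 + 2.1e+09)/2 ≈ 1.2e+09 m
(c) With a = (rₚ + rₐ)/2 = 1.2e+09 m, vₐ = √(GM (2/rₐ − 1/a)) = √(3.337e+20 · (2/2.1e+09 − 1/1.2e+09)) m/s ≈ 1.993e+05 m/s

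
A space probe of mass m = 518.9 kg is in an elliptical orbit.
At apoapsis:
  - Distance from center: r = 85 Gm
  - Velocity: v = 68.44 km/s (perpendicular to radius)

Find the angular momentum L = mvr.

Convert to SI: r = 85 Gm = 8.5e+10 m; v = 68.44 km/s = 68440 m/s.
Since v is perpendicular to r, L = m · v · r.
L = 518.9 · 68440 · 8.5e+10 kg·m²/s ≈ 3.019e+18 kg·m²/s.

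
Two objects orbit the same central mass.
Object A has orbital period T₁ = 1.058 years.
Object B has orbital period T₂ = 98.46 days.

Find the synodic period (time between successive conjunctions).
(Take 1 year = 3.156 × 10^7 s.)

Convert to SI: T₁ = 1.058 years = 3.33905e+07 s; T₂ = 98.46 days = 8.50694e+06 s.
T_syn = |T₁ · T₂ / (T₁ − T₂)|.
T_syn = |3.33905e+07 · 8.50694e+06 / (3.33905e+07 − 8.50694e+06)| s ≈ 1.142e+07 s = 132.1 days.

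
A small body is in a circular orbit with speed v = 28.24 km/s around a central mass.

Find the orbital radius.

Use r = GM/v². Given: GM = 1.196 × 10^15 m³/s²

Convert to SI: v = 28.24 km/s = 28240 m/s.
For a circular orbit, v² = GM / r, so r = GM / v².
r = 1.196e+15 / (28240)² m ≈ 1.5e+06 m = 1.5 Mm.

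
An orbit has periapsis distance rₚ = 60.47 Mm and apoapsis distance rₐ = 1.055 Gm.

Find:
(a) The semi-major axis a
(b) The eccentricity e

Convert to SI: rₚ = 60.47 Mm = 6.047e+07 m; rₐ = 1.055 Gm = 1.055e+09 m.
(a) a = (rₚ + rₐ) / 2 = (6.047e+07 + 1.055e+09) / 2 ≈ 5.577e+08 m = 557.7 Mm.
(b) e = (rₐ − rₚ) / (rₐ + rₚ) = (1.055e+09 − 6.047e+07) / (1.055e+09 + 6.047e+07) ≈ 0.8916.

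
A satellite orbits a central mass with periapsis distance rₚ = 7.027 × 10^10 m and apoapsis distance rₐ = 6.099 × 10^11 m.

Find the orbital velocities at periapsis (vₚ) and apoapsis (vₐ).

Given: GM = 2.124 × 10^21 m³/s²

Use the vis-viva equation v² = GM(2/r − 1/a) with a = (rₚ + rₐ)/2 = (7.027e+10 + 6.099e+11)/2 = 3.40085e+11 m.
vₚ = √(GM · (2/rₚ − 1/a)) = √(2.124e+21 · (2/7.027e+10 − 1/3.40085e+11)) m/s ≈ 2.328e+05 m/s = 232.8 km/s.
vₐ = √(GM · (2/rₐ − 1/a)) = √(2.124e+21 · (2/6.099e+11 − 1/3.40085e+11)) m/s ≈ 2.682e+04 m/s = 26.82 km/s.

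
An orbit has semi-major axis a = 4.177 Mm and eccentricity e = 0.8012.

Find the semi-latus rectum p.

Convert to SI: a = 4.177 Mm = 4.177e+06 m.
p = a (1 − e²).
p = 4.177e+06 · (1 − (0.8012)²) = 4.177e+06 · 0.358079 ≈ 1.496e+06 m = 1.496 Mm.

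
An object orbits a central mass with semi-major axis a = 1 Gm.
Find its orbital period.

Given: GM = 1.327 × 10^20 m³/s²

Convert to SI: a = 1 Gm = 1e+09 m.
Kepler's third law: T = 2π √(a³ / GM).
Substituting a = 1e+09 m and GM = 1.327e+20 m³/s²:
T = 2π √((1e+09)³ / 1.327e+20) s
T ≈ 1.725e+04 s = 4.791 hours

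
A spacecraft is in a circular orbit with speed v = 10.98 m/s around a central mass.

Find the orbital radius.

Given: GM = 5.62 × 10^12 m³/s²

For a circular orbit, v² = GM / r, so r = GM / v².
r = 5.62e+12 / (10.98)² m ≈ 4.662e+10 m = 46.62 Gm.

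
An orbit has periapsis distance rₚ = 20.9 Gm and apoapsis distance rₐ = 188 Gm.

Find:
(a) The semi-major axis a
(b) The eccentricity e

Convert to SI: rₚ = 20.9 Gm = 2.09e+10 m; rₐ = 188 Gm = 1.88e+11 m.
(a) a = (rₚ + rₐ) / 2 = (2.09e+10 + 1.88e+11) / 2 ≈ 1.044e+11 m = 104.5 Gm.
(b) e = (rₐ − rₚ) / (rₐ + rₚ) = (1.88e+11 − 2.09e+10) / (1.88e+11 + 2.09e+10) ≈ 0.7999.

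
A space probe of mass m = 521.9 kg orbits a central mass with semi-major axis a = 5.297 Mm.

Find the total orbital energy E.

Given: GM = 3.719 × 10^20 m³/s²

Convert to SI: a = 5.297 Mm = 5.297e+06 m.
E = −GMm / (2a).
E = −3.719e+20 · 521.9 / (2 · 5.297e+06) J ≈ -1.832e+16 J = -18.32 PJ.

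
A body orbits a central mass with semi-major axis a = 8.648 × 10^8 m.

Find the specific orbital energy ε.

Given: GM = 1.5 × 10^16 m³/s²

ε = −GM / (2a).
ε = −1.5e+16 / (2 · 8.648e+08) J/kg ≈ -8.673e+06 J/kg = -8.673 MJ/kg.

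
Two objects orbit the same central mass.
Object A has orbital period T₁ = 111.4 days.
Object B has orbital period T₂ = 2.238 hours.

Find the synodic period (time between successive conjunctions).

Convert to SI: T₁ = 111.4 days = 9.62496e+06 s; T₂ = 2.238 hours = 8056.8 s.
T_syn = |T₁ · T₂ / (T₁ − T₂)|.
T_syn = |9.62496e+06 · 8056.8 / (9.62496e+06 − 8056.8)| s ≈ 8064 s = 2.24 hours.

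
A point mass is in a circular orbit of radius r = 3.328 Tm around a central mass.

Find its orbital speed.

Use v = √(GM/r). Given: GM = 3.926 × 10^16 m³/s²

Convert to SI: r = 3.328 Tm = 3.328e+12 m.
For a circular orbit, gravity supplies the centripetal force, so v = √(GM / r).
v = √(3.926e+16 / 3.328e+12) m/s ≈ 108.6 m/s = 108.6 m/s.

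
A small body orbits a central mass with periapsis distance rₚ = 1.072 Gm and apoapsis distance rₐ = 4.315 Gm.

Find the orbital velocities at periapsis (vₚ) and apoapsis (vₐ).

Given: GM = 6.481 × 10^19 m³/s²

Convert to SI: rₚ = 1.072 Gm = 1.072e+09 m; rₐ = 4.315 Gm = 4.315e+09 m.
Use the vis-viva equation v² = GM(2/r − 1/a) with a = (rₚ + rₐ)/2 = (1.072e+09 + 4.315e+09)/2 = 2.6935e+09 m.
vₚ = √(GM · (2/rₚ − 1/a)) = √(6.481e+19 · (2/1.072e+09 − 1/2.6935e+09)) m/s ≈ 3.112e+05 m/s = 311.2 km/s.
vₐ = √(GM · (2/rₐ − 1/a)) = √(6.481e+19 · (2/4.315e+09 − 1/2.6935e+09)) m/s ≈ 7.732e+04 m/s = 77.32 km/s.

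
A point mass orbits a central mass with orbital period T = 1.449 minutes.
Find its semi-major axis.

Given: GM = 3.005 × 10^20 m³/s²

Convert to SI: T = 1.449 minutes = 86.94 s.
Invert Kepler's third law: a = (GM · T² / (4π²))^(1/3).
Substituting T = 86.94 s and GM = 3.005e+20 m³/s²:
a = (3.005e+20 · (86.94)² / (4π²))^(1/3) m
a ≈ 3.86e+07 m = 3.86 × 10^7 m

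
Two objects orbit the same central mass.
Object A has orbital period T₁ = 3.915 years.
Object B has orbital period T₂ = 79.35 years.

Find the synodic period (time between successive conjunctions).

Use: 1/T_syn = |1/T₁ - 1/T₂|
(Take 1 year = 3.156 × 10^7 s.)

Convert to SI: T₁ = 3.915 years = 1.23557e+08 s; T₂ = 79.35 years = 2.50429e+09 s.
T_syn = |T₁ · T₂ / (T₁ − T₂)|.
T_syn = |1.23557e+08 · 2.50429e+09 / (1.23557e+08 − 2.50429e+09)| s ≈ 1.3e+08 s = 4.118 years.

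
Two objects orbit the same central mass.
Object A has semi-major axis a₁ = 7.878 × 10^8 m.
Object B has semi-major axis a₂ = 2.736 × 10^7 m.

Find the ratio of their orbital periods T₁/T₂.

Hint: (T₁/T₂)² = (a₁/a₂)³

From Kepler's third law, (T₁/T₂)² = (a₁/a₂)³, so T₁/T₂ = (a₁/a₂)^(3/2).
a₁/a₂ = 7.878e+08 / 2.736e+07 = 28.7939.
T₁/T₂ = (28.7939)^(3/2) ≈ 154.5.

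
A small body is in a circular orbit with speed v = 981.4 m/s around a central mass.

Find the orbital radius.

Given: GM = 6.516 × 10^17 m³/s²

For a circular orbit, v² = GM / r, so r = GM / v².
r = 6.516e+17 / (981.4)² m ≈ 6.765e+11 m = 6.765 × 10^11 m.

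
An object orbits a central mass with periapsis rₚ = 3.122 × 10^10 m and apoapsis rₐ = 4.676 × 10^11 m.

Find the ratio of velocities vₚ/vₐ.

Conservation of angular momentum gives rₚvₚ = rₐvₐ, so vₚ/vₐ = rₐ/rₚ.
vₚ/vₐ = 4.676e+11 / 3.122e+10 ≈ 14.98.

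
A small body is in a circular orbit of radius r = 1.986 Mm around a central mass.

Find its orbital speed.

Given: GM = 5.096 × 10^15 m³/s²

Convert to SI: r = 1.986 Mm = 1.986e+06 m.
For a circular orbit, gravity supplies the centripetal force, so v = √(GM / r).
v = √(5.096e+15 / 1.986e+06) m/s ≈ 5.066e+04 m/s = 50.66 km/s.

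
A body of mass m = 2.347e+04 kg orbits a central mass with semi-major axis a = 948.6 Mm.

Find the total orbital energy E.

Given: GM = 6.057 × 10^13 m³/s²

Convert to SI: a = 948.6 Mm = 9.486e+08 m.
E = −GMm / (2a).
E = −6.057e+13 · 2.347e+04 / (2 · 9.486e+08) J ≈ -7.493e+08 J = -749.3 MJ.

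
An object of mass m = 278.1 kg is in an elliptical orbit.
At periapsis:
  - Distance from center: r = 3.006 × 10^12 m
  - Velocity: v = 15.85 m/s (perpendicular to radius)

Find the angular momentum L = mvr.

Since v is perpendicular to r, L = m · v · r.
L = 278.1 · 15.85 · 3.006e+12 kg·m²/s ≈ 1.325e+16 kg·m²/s.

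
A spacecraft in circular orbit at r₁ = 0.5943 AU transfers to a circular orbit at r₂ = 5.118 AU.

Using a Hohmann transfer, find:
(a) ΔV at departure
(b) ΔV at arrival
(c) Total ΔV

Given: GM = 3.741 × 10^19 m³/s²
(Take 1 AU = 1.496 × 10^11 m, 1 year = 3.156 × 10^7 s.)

Convert to SI: r₁ = 0.5943 AU = 8.89073e+10 m; r₂ = 5.118 AU = 7.65653e+11 m.
Transfer semi-major axis: a_t = (r₁ + r₂)/2 = (8.89073e+10 + 7.65653e+11)/2 = 4.2728e+11 m.
Circular speeds: v₁ = √(GM/r₁) = 20512.8 m/s, v₂ = √(GM/r₂) = 6990.01 m/s.
Transfer speeds (vis-viva v² = GM(2/r − 1/a_t)): v₁ᵗ = 27459 m/s, v₂ᵗ = 3188.53 m/s.
(a) ΔV₁ = |v₁ᵗ − v₁| ≈ 6946 m/s = 1.465 AU/year.
(b) ΔV₂ = |v₂ − v₂ᵗ| ≈ 3801 m/s = 0.802 AU/year.
(c) ΔV_total = ΔV₁ + ΔV₂ ≈ 1.075e+04 m/s = 2.267 AU/year.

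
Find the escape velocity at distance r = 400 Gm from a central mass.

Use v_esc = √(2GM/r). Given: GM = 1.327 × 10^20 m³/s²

Convert to SI: r = 400 Gm = 4e+11 m.
Escape velocity comes from setting total energy to zero: ½v² − GM/r = 0 ⇒ v_esc = √(2GM / r).
v_esc = √(2 · 1.327e+20 / 4e+11) m/s ≈ 2.576e+04 m/s = 25.76 km/s.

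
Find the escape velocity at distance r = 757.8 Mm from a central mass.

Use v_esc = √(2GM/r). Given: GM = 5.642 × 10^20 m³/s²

Convert to SI: r = 757.8 Mm = 7.578e+08 m.
Escape velocity comes from setting total energy to zero: ½v² − GM/r = 0 ⇒ v_esc = √(2GM / r).
v_esc = √(2 · 5.642e+20 / 7.578e+08) m/s ≈ 1.22e+06 m/s = 1220 km/s.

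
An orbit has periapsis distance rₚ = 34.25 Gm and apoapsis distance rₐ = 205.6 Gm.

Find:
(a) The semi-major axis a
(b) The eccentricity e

Convert to SI: rₚ = 34.25 Gm = 3.425e+10 m; rₐ = 205.6 Gm = 2.056e+11 m.
(a) a = (rₚ + rₐ) / 2 = (3.425e+10 + 2.056e+11) / 2 ≈ 1.199e+11 m = 119.9 Gm.
(b) e = (rₐ − rₚ) / (rₐ + rₚ) = (2.056e+11 − 3.425e+10) / (2.056e+11 + 3.425e+10) ≈ 0.7144.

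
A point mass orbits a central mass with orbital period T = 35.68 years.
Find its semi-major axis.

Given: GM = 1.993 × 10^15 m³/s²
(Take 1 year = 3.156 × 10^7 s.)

Convert to SI: T = 35.68 years = 1.12606e+09 s.
Invert Kepler's third law: a = (GM · T² / (4π²))^(1/3).
Substituting T = 1.12606e+09 s and GM = 1.993e+15 m³/s²:
a = (1.993e+15 · (1.12606e+09)² / (4π²))^(1/3) m
a ≈ 4e+10 m = 40 Gm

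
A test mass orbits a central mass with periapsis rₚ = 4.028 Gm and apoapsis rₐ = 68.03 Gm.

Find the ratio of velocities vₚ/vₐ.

Convert to SI: rₚ = 4.028 Gm = 4.028e+09 m; rₐ = 68.03 Gm = 6.803e+10 m.
Conservation of angular momentum gives rₚvₚ = rₐvₐ, so vₚ/vₐ = rₐ/rₚ.
vₚ/vₐ = 6.803e+10 / 4.028e+09 ≈ 16.89.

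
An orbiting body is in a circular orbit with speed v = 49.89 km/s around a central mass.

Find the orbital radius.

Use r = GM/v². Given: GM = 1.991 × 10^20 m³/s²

Convert to SI: v = 49.89 km/s = 49890 m/s.
For a circular orbit, v² = GM / r, so r = GM / v².
r = 1.991e+20 / (49890)² m ≈ 7.999e+10 m = 79.99 Gm.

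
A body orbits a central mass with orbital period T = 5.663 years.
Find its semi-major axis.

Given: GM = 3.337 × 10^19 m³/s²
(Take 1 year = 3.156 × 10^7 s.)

Convert to SI: T = 5.663 years = 1.78724e+08 s.
Invert Kepler's third law: a = (GM · T² / (4π²))^(1/3).
Substituting T = 1.78724e+08 s and GM = 3.337e+19 m³/s²:
a = (3.337e+19 · (1.78724e+08)² / (4π²))^(1/3) m
a ≈ 3e+11 m = 300 Gm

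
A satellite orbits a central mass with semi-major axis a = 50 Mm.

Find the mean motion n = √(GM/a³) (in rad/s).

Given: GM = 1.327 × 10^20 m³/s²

Convert to SI: a = 50 Mm = 5e+07 m.
n = √(GM / a³).
n = √(1.327e+20 / (5e+07)³) rad/s ≈ 0.03258 rad/s.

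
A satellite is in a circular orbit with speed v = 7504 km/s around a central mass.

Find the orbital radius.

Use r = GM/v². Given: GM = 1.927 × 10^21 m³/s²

Convert to SI: v = 7504 km/s = 7.504e+06 m/s.
For a circular orbit, v² = GM / r, so r = GM / v².
r = 1.927e+21 / (7.504e+06)² m ≈ 3.422e+07 m = 3.422 × 10^7 m.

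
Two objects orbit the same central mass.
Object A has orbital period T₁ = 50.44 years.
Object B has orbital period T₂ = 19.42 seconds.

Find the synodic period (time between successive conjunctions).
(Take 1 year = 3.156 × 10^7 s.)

Convert to SI: T₁ = 50.44 years = 1.59189e+09 s.
T_syn = |T₁ · T₂ / (T₁ − T₂)|.
T_syn = |1.59189e+09 · 19.42 / (1.59189e+09 − 19.42)| s ≈ 19.42 s = 19.42 seconds.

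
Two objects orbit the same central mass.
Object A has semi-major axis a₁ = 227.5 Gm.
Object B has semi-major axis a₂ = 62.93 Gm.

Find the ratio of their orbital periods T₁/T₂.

Convert to SI: a₁ = 227.5 Gm = 2.275e+11 m; a₂ = 62.93 Gm = 6.293e+10 m.
From Kepler's third law, (T₁/T₂)² = (a₁/a₂)³, so T₁/T₂ = (a₁/a₂)^(3/2).
a₁/a₂ = 2.275e+11 / 6.293e+10 = 3.61513.
T₁/T₂ = (3.61513)^(3/2) ≈ 6.874.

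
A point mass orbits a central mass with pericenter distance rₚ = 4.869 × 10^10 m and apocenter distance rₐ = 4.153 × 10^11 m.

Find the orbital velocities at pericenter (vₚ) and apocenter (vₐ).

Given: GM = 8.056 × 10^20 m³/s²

Use the vis-viva equation v² = GM(2/r − 1/a) with a = (rₚ + rₐ)/2 = (4.869e+10 + 4.153e+11)/2 = 2.31995e+11 m.
vₚ = √(GM · (2/rₚ − 1/a)) = √(8.056e+20 · (2/4.869e+10 − 1/2.31995e+11)) m/s ≈ 1.721e+05 m/s = 172.1 km/s.
vₐ = √(GM · (2/rₐ − 1/a)) = √(8.056e+20 · (2/4.153e+11 − 1/2.31995e+11)) m/s ≈ 2.018e+04 m/s = 20.18 km/s.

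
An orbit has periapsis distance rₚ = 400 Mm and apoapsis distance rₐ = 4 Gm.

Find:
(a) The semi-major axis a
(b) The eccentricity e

Convert to SI: rₚ = 400 Mm = 4e+08 m; rₐ = 4 Gm = 4e+09 m.
(a) a = (rₚ + rₐ) / 2 = (4e+08 + 4e+09) / 2 ≈ 2.2e+09 m = 2.2 Gm.
(b) e = (rₐ − rₚ) / (rₐ + rₚ) = (4e+09 − 4e+08) / (4e+09 + 4e+08) ≈ 0.8182.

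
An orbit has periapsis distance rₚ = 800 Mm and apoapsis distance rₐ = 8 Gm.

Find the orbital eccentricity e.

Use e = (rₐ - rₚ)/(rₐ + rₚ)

Convert to SI: rₚ = 800 Mm = 8e+08 m; rₐ = 8 Gm = 8e+09 m.
e = (rₐ − rₚ) / (rₐ + rₚ).
e = (8e+09 − 8e+08) / (8e+09 + 8e+08) = 7.2e+09 / 8.8e+09 ≈ 0.8182.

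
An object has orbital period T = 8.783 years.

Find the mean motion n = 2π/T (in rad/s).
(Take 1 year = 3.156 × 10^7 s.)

Convert to SI: T = 8.783 years = 2.77191e+08 s.
n = 2π / T.
n = 2π / 2.77191e+08 s ≈ 2.267e-08 rad/s.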